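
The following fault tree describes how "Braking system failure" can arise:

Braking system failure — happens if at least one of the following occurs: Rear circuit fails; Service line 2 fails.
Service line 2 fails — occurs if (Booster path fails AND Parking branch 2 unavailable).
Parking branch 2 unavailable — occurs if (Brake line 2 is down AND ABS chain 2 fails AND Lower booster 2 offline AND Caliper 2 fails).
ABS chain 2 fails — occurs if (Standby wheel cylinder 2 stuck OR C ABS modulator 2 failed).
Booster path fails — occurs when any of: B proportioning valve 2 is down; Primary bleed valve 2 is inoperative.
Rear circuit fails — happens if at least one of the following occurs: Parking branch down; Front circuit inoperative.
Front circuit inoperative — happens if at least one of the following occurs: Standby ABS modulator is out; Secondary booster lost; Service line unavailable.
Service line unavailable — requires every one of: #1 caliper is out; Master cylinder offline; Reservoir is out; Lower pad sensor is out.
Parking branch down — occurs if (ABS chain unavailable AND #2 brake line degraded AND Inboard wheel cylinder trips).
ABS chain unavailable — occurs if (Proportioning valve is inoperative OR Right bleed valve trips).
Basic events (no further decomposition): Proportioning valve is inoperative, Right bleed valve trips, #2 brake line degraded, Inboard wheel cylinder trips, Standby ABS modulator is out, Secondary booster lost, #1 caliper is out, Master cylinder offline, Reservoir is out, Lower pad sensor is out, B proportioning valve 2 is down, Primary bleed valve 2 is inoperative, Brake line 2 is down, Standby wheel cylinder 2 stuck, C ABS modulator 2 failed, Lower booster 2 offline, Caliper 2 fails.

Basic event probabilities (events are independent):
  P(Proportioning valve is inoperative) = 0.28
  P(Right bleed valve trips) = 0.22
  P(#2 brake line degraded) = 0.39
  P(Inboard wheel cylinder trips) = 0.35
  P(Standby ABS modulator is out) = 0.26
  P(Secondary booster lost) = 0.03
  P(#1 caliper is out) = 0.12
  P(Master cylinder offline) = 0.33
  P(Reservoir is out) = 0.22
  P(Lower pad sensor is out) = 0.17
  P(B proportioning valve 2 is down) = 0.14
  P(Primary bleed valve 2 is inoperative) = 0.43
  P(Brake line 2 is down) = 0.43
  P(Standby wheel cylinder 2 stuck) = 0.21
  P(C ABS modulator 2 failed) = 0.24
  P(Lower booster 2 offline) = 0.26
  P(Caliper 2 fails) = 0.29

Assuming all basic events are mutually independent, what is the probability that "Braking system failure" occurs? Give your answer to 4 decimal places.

P(ABS chain unavailable) [OR] = 1 − (1−0.28) × (1−0.22) = 0.438400
P(Parking branch down) [AND] = 0.438400 × 0.39 × 0.35 = 0.059842
P(Service line unavailable) [AND] = 0.12 × 0.33 × 0.22 × 0.17 = 0.001481
P(Front circuit inoperative) [OR] = 1 − (1−0.26) × (1−0.03) × (1−0.001481) = 0.283263
P(Rear circuit fails) [OR] = 1 − (1−0.059842) × (1−0.283263) = 0.326154
P(Booster path fails) [OR] = 1 − (1−0.14) × (1−0.43) = 0.509800
P(ABS chain 2 fails) [OR] = 1 − (1−0.21) × (1−0.24) = 0.399600
P(Parking branch 2 unavailable) [AND] = 0.43 × 0.399600 × 0.26 × 0.29 = 0.012956
P(Service line 2 fails) [AND] = 0.509800 × 0.012956 = 0.006605
P(Braking system failure) [OR] = 1 − (1−0.326154) × (1−0.006605) = 0.330605
Rounded to 4 decimal places: P(Braking system failure) ≈ 0.3306.

0.3306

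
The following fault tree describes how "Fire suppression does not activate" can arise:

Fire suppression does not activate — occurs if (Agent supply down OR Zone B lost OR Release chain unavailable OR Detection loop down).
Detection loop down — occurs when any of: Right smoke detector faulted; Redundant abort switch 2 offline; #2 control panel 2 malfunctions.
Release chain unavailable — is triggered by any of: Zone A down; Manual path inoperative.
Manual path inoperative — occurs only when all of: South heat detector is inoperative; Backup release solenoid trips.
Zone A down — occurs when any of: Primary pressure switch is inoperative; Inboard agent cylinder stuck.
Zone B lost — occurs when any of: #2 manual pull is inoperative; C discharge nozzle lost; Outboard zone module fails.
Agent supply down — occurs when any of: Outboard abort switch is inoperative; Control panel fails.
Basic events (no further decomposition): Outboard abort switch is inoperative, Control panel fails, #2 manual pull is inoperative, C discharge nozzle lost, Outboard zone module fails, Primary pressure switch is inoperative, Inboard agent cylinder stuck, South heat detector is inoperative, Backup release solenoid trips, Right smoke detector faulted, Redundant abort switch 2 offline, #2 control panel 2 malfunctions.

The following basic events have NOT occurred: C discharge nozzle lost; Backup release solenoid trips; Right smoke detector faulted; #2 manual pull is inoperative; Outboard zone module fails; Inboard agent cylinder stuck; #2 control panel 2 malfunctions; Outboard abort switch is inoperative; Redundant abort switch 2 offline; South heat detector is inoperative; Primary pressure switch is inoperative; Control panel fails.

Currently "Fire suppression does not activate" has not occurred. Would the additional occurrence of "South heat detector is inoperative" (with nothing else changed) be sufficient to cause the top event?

No

Counterfactual: set "South heat detector is inoperative" to occurred.
Agent supply down [OR]: Outboard abort switch is inoperative=not, Control panel fails=not → no input occurs → does not occur.
Zone B lost [OR]: #2 manual pull is inoperative=not, C discharge nozzle lost=not, Outboard zone module fails=not → no input occurs → does not occur.
Zone A down [OR]: Primary pressure switch is inoperative=not, Inboard agent cylinder stuck=not → no input occurs → does not occur.
Manual path inoperative [AND]: South heat detector is inoperative=occurs, Backup release solenoid trips=not → not all inputs occur → does not occur.
Release chain unavailable [OR]: Zone A down=not, Manual path inoperative=not → no input occurs → does not occur.
Detection loop down [OR]: Right smoke detector faulted=not, Redundant abort switch 2 offline=not, #2 control panel 2 malfunctions=not → no input occurs → does not occur.
Fire suppression does not activate [OR]: Agent supply down=not, Zone B lost=not, Release chain unavailable=not, Detection loop down=not → no input occurs → does not occur.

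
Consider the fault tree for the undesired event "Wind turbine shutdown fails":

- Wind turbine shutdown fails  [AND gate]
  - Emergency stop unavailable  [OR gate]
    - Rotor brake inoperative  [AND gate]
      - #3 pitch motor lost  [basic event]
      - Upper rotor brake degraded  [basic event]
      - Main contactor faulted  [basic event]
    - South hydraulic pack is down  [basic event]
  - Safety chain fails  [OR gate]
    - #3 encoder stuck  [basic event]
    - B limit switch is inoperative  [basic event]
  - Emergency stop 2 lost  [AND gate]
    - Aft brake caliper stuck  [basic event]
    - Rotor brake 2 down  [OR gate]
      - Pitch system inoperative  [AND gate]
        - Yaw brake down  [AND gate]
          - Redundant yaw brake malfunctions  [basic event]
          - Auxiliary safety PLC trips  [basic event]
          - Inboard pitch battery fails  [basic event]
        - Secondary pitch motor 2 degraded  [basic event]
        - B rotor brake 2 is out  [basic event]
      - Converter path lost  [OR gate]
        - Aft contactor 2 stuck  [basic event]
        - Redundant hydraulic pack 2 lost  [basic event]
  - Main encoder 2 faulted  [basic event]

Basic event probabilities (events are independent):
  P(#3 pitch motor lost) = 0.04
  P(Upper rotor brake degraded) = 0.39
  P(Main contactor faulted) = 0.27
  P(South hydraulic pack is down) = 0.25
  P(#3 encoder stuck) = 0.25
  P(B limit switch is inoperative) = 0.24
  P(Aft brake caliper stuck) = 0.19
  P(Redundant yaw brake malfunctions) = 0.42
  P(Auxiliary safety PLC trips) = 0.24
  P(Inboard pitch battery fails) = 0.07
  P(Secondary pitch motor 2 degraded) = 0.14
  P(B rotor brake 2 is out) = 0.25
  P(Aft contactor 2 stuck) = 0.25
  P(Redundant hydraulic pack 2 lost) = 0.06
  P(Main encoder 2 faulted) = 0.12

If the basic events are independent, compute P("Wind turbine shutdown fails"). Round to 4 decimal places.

0.0007

P(Rotor brake inoperative) [AND] = 0.04 × 0.39 × 0.27 = 0.004212
P(Emergency stop unavailable) [OR] = 1 − (1−0.004212) × (1−0.25) = 0.253159
P(Safety chain fails) [OR] = 1 − (1−0.25) × (1−0.24) = 0.430000
P(Yaw brake down) [AND] = 0.42 × 0.24 × 0.07 = 0.007056
P(Pitch system inoperative) [AND] = 0.007056 × 0.14 × 0.25 = 0.000247
P(Converter path lost) [OR] = 1 − (1−0.25) × (1−0.06) = 0.295000
P(Rotor brake 2 down) [OR] = 1 − (1−0.000247) × (1−0.295000) = 0.295174
P(Emergency stop 2 lost) [AND] = 0.19 × 0.295174 = 0.056083
P(Wind turbine shutdown fails) [AND] = 0.253159 × 0.430000 × 0.056083 × 0.12 = 0.000733
Rounded to 4 decimal places: P(Wind turbine shutdown fails) ≈ 0.0007.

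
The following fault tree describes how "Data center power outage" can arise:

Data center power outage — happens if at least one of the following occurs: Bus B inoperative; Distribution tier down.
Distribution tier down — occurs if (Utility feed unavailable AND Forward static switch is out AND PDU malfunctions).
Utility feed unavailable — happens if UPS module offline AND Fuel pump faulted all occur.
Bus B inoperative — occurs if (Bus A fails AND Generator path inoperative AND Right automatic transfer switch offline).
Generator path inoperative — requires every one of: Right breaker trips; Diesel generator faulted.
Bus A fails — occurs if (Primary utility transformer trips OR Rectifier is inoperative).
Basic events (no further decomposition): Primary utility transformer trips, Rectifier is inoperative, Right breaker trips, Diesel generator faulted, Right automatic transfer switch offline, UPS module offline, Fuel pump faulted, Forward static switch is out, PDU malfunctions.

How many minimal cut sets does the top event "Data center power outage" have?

3

Bus A fails [OR]: union of children's cut sets → 2 cut set(s).
Generator path inoperative [AND]: one cut set from each child combined → 1 × 1 = 1 cut set(s).
Bus B inoperative [AND]: one cut set from each child combined → 2 × 1 × 1 = 2 cut set(s).
Utility feed unavailable [AND]: one cut set from each child combined → 1 × 1 = 1 cut set(s).
Distribution tier down [AND]: one cut set from each child combined → 1 × 1 × 1 = 1 cut set(s).
Data center power outage [OR]: union of children's cut sets → 3 cut set(s).
Minimal cut sets: {Diesel generator faulted, Primary utility transformer trips, Right automatic transfer switch offline, Right breaker trips}; {Diesel generator faulted, Rectifier is inoperative, Right automatic transfer switch offline, Right breaker trips}; {Forward static switch is out, Fuel pump faulted, PDU malfunctions, UPS module offline}.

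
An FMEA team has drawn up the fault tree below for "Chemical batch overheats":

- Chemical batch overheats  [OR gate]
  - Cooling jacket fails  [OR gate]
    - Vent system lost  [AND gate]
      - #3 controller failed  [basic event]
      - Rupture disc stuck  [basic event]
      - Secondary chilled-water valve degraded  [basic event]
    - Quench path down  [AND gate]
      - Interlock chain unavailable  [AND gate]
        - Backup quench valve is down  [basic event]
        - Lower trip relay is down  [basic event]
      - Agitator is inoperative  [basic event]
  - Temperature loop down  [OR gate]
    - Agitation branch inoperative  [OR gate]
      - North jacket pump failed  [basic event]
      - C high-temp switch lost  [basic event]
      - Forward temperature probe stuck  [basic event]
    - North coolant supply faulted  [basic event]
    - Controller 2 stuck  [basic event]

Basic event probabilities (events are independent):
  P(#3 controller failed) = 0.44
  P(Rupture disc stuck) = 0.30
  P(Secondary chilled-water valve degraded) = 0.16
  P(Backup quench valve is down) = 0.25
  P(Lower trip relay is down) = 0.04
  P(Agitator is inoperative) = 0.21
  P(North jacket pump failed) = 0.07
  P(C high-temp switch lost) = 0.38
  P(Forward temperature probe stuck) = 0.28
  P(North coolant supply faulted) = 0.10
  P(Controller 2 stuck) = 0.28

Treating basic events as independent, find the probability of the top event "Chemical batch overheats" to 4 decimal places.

P(Vent system lost) [AND] = 0.44 × 0.30 × 0.16 = 0.021120
P(Interlock chain unavailable) [AND] = 0.25 × 0.04 = 0.010000
P(Quench path down) [AND] = 0.010000 × 0.21 = 0.002100
P(Cooling jacket fails) [OR] = 1 − (1−0.021120) × (1−0.002100) = 0.023176
P(Agitation branch inoperative) [OR] = 1 − (1−0.07) × (1−0.38) × (1−0.28) = 0.584848
P(Temperature loop down) [OR] = 1 − (1−0.584848) × (1−0.10) × (1−0.28) = 0.730982
P(Chemical batch overheats) [OR] = 1 − (1−0.023176) × (1−0.730982) = 0.737217
Rounded to 4 decimal places: P(Chemical batch overheats) ≈ 0.7372.

0.7372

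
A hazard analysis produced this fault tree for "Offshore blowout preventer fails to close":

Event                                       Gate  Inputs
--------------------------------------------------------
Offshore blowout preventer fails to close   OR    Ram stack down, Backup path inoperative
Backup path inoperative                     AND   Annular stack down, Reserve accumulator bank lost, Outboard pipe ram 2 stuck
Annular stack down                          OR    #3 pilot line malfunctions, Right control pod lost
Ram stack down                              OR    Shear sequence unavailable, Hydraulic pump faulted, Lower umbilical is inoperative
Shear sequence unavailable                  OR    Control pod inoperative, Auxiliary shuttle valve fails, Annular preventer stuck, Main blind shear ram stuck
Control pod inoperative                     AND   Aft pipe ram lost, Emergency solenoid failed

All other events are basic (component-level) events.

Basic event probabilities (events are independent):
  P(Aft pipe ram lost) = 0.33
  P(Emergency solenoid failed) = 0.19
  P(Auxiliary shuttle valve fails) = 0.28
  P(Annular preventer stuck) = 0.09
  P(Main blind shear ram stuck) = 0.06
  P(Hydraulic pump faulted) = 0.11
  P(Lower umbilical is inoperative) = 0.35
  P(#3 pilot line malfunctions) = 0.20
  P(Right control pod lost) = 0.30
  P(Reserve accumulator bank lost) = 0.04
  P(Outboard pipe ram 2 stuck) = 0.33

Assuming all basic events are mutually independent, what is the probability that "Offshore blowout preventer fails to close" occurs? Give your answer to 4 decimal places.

P(Control pod inoperative) [AND] = 0.33 × 0.19 = 0.062700
P(Shear sequence unavailable) [OR] = 1 − (1−0.062700) × (1−0.28) × (1−0.09) × (1−0.06) = 0.422728
P(Ram stack down) [OR] = 1 − (1−0.422728) × (1−0.11) × (1−0.35) = 0.666048
P(Annular stack down) [OR] = 1 − (1−0.20) × (1−0.30) = 0.440000
P(Backup path inoperative) [AND] = 0.440000 × 0.04 × 0.33 = 0.005808
P(Offshore blowout preventer fails to close) [OR] = 1 − (1−0.666048) × (1−0.005808) = 0.667988
Rounded to 4 decimal places: P(Offshore blowout preventer fails to close) ≈ 0.6680.

0.6680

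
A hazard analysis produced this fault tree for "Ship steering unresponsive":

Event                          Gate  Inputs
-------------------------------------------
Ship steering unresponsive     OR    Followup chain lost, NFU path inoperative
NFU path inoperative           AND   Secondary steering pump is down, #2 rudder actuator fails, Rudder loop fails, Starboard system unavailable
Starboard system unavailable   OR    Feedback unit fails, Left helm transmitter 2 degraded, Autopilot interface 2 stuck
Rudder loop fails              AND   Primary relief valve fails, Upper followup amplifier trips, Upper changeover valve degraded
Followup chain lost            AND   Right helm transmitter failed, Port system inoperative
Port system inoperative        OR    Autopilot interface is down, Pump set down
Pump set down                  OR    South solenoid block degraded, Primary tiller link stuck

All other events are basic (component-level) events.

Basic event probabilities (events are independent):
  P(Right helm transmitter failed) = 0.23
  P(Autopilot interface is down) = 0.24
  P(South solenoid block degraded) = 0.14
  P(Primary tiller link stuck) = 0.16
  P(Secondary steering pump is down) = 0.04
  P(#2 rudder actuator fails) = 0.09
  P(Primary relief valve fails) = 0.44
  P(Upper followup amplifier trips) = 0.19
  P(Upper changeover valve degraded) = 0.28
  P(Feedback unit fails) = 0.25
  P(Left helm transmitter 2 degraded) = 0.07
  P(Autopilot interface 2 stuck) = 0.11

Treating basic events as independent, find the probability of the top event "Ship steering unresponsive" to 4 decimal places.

P(Pump set down) [OR] = 1 − (1−0.14) × (1−0.16) = 0.277600
P(Port system inoperative) [OR] = 1 − (1−0.24) × (1−0.277600) = 0.450976
P(Followup chain lost) [AND] = 0.23 × 0.450976 = 0.103724
P(Rudder loop fails) [AND] = 0.44 × 0.19 × 0.28 = 0.023408
P(Starboard system unavailable) [OR] = 1 − (1−0.25) × (1−0.07) × (1−0.11) = 0.379225
P(NFU path inoperative) [AND] = 0.04 × 0.09 × 0.023408 × 0.379225 = 0.000032
P(Ship steering unresponsive) [OR] = 1 − (1−0.103724) × (1−0.000032) = 0.103753
Rounded to 4 decimal places: P(Ship steering unresponsive) ≈ 0.1038.

0.1038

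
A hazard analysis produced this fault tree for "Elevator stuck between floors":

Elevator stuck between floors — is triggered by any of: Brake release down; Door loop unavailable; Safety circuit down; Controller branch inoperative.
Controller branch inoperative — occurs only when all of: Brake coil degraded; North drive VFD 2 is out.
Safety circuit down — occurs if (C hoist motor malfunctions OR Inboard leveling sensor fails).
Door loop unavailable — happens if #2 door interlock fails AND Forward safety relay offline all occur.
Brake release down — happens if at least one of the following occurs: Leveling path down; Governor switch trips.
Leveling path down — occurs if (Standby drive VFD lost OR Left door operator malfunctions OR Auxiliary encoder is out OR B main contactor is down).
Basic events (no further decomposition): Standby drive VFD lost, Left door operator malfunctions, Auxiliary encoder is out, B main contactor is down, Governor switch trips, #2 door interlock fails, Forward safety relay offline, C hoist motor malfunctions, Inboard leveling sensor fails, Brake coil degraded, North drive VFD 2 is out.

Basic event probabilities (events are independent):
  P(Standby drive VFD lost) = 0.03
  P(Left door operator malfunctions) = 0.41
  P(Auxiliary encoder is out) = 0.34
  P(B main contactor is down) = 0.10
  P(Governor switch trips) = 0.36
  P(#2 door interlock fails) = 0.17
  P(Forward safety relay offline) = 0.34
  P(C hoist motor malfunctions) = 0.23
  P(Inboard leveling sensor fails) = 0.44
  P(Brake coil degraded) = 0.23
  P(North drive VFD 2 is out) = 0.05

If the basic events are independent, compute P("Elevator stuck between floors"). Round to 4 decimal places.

0.9126

P(Leveling path down) [OR] = 1 − (1−0.03) × (1−0.41) × (1−0.34) × (1−0.10) = 0.660054
P(Brake release down) [OR] = 1 − (1−0.660054) × (1−0.36) = 0.782435
P(Door loop unavailable) [AND] = 0.17 × 0.34 = 0.057800
P(Safety circuit down) [OR] = 1 − (1−0.23) × (1−0.44) = 0.568800
P(Controller branch inoperative) [AND] = 0.23 × 0.05 = 0.011500
P(Elevator stuck between floors) [OR] = 1 − (1−0.782435) × (1−0.057800) × (1−0.568800) × (1−0.011500) = 0.912625
Rounded to 4 decimal places: P(Elevator stuck between floors) ≈ 0.9126.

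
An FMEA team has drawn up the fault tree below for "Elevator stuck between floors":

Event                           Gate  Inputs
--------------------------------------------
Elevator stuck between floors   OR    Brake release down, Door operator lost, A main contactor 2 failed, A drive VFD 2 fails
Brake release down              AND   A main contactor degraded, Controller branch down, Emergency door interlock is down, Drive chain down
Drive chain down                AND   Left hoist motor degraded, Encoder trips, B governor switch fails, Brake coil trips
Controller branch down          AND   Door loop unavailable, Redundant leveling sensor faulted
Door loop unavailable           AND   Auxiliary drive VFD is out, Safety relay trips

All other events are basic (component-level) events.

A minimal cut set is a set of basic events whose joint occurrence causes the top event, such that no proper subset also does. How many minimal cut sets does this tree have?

4

Door loop unavailable [AND]: one cut set from each child combined → 1 × 1 = 1 cut set(s).
Controller branch down [AND]: one cut set from each child combined → 1 × 1 = 1 cut set(s).
Drive chain down [AND]: one cut set from each child combined → 1 × 1 × 1 × 1 = 1 cut set(s).
Brake release down [AND]: one cut set from each child combined → 1 × 1 × 1 × 1 = 1 cut set(s).
Elevator stuck between floors [OR]: union of children's cut sets → 4 cut set(s).
Minimal cut sets: {A main contactor degraded, Auxiliary drive VFD is out, B governor switch fails, Brake coil trips, Emergency door interlock is down, Encoder trips, Left hoist motor degraded, Redundant leveling sensor faulted, Safety relay trips}; {Door operator lost}; {A main contactor 2 failed}; {A drive VFD 2 fails}.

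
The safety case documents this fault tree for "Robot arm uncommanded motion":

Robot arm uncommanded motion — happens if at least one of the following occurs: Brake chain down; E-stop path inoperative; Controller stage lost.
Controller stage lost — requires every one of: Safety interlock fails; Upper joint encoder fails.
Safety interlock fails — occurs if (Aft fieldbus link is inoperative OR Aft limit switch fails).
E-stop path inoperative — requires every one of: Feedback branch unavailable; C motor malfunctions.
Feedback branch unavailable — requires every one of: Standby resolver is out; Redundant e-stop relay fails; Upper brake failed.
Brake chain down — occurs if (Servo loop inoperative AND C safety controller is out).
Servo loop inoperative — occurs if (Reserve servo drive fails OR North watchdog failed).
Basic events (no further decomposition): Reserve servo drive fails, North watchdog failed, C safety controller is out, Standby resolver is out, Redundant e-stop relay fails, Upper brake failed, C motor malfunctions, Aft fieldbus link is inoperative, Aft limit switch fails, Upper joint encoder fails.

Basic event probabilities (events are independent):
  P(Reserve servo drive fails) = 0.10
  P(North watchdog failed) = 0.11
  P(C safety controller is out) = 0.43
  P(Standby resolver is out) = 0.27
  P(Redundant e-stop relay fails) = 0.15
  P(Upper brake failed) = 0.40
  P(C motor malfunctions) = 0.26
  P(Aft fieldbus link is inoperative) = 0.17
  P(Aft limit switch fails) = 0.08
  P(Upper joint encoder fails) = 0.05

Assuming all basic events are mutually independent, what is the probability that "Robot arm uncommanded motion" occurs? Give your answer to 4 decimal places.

0.1002

P(Servo loop inoperative) [OR] = 1 − (1−0.10) × (1−0.11) = 0.199000
P(Brake chain down) [AND] = 0.199000 × 0.43 = 0.085570
P(Feedback branch unavailable) [AND] = 0.27 × 0.15 × 0.40 = 0.016200
P(E-stop path inoperative) [AND] = 0.016200 × 0.26 = 0.004212
P(Safety interlock fails) [OR] = 1 − (1−0.17) × (1−0.08) = 0.236400
P(Controller stage lost) [AND] = 0.236400 × 0.05 = 0.011820
P(Robot arm uncommanded motion) [OR] = 1 − (1−0.085570) × (1−0.004212) × (1−0.011820) = 0.100185
Rounded to 4 decimal places: P(Robot arm uncommanded motion) ≈ 0.1002.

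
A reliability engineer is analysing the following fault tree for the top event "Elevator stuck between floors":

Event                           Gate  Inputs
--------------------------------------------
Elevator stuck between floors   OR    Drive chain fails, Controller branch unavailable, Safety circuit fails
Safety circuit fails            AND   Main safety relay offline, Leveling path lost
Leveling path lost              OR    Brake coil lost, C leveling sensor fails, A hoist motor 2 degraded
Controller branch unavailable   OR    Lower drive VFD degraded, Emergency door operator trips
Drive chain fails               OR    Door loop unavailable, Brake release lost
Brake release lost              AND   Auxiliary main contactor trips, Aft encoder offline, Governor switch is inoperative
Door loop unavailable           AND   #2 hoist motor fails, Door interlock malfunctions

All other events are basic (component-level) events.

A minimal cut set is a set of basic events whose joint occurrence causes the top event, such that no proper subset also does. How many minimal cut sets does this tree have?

7

Door loop unavailable [AND]: one cut set from each child combined → 1 × 1 = 1 cut set(s).
Brake release lost [AND]: one cut set from each child combined → 1 × 1 × 1 = 1 cut set(s).
Drive chain fails [OR]: union of children's cut sets → 2 cut set(s).
Controller branch unavailable [OR]: union of children's cut sets → 2 cut set(s).
Leveling path lost [OR]: union of children's cut sets → 3 cut set(s).
Safety circuit fails [AND]: one cut set from each child combined → 1 × 3 = 3 cut set(s).
Elevator stuck between floors [OR]: union of children's cut sets → 7 cut set(s).
Minimal cut sets: {#2 hoist motor fails, Door interlock malfunctions}; {Aft encoder offline, Auxiliary main contactor trips, Governor switch is inoperative}; {Lower drive VFD degraded}; {Emergency door operator trips}; {Brake coil lost, Main safety relay offline}; {C leveling sensor fails, Main safety relay offline}; {A hoist motor 2 degraded, Main safety relay offline}.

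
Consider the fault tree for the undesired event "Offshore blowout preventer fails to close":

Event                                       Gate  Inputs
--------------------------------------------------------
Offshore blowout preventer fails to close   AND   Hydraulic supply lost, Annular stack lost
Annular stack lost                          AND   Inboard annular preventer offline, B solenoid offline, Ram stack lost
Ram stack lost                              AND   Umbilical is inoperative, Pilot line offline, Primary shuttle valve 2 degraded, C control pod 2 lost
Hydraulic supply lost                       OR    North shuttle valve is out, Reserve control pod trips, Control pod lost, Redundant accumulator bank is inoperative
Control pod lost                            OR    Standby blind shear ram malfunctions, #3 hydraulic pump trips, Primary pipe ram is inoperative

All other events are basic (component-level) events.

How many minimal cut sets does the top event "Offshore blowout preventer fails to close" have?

Control pod lost [OR]: union of children's cut sets → 3 cut set(s).
Hydraulic supply lost [OR]: union of children's cut sets → 6 cut set(s).
Ram stack lost [AND]: one cut set from each child combined → 1 × 1 × 1 × 1 = 1 cut set(s).
Annular stack lost [AND]: one cut set from each child combined → 1 × 1 × 1 = 1 cut set(s).
Offshore blowout preventer fails to close [AND]: one cut set from each child combined → 6 × 1 = 6 cut set(s).
Minimal cut sets: {B solenoid offline, C control pod 2 lost, Inboard annular preventer offline, North shuttle valve is out, Pilot line offline, Primary shuttle valve 2 degraded, Umbilical is inoperative}; {B solenoid offline, C control pod 2 lost, Inboard annular preventer offline, Pilot line offline, Primary shuttle valve 2 degraded, Reserve control pod trips, Umbilical is inoperative}; {B solenoid offline, C control pod 2 lost, Inboard annular preventer offline, Pilot line offline, Primary shuttle valve 2 degraded, Standby blind shear ram malfunctions, Umbilical is inoperative}; {#3 hydraulic pump trips, B solenoid offline, C control pod 2 lost, Inboard annular preventer offline, Pilot line offline, Primary shuttle valve 2 degraded, Umbilical is inoperative}; {B solenoid offline, C control pod 2 lost, Inboard annular preventer offline, Pilot line offline, Primary pipe ram is inoperative, Primary shuttle valve 2 degraded, Umbilical is inoperative}; {B solenoid offline, C control pod 2 lost, Inboard annular preventer offline, Pilot line offline, Primary shuttle valve 2 degraded, Redundant accumulator bank is inoperative, Umbilical is inoperative}.

6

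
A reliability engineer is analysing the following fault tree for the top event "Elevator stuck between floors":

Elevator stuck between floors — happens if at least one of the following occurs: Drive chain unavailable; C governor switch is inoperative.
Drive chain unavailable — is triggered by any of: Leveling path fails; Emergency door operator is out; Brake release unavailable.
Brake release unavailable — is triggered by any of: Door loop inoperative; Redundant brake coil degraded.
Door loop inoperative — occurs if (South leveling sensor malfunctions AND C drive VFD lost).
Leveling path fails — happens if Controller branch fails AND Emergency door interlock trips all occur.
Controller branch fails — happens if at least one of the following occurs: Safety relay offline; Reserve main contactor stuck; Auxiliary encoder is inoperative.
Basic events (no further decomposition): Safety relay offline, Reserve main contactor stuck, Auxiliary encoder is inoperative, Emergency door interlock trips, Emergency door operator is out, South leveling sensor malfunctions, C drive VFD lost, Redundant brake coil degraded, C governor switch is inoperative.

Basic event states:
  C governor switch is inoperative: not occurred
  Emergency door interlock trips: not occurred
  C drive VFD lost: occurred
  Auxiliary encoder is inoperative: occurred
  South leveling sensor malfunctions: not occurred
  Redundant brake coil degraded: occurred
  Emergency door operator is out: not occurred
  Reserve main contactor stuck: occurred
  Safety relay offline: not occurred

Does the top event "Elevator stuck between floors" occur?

Controller branch fails [OR]: Safety relay offline=not, Reserve main contactor stuck=occurs, Auxiliary encoder is inoperative=occurs → at least one input occurs → occurs.
Leveling path fails [AND]: Controller branch fails=occurs, Emergency door interlock trips=not → not all inputs occur → does not occur.
Door loop inoperative [AND]: South leveling sensor malfunctions=not, C drive VFD lost=occurs → not all inputs occur → does not occur.
Brake release unavailable [OR]: Door loop inoperative=not, Redundant brake coil degraded=occurs → at least one input occurs → occurs.
Drive chain unavailable [OR]: Leveling path fails=not, Emergency door operator is out=not, Brake release unavailable=occurs → at least one input occurs → occurs.
Elevator stuck between floors [OR]: Drive chain unavailable=occurs, C governor switch is inoperative=not → at least one input occurs → occurs.

Yes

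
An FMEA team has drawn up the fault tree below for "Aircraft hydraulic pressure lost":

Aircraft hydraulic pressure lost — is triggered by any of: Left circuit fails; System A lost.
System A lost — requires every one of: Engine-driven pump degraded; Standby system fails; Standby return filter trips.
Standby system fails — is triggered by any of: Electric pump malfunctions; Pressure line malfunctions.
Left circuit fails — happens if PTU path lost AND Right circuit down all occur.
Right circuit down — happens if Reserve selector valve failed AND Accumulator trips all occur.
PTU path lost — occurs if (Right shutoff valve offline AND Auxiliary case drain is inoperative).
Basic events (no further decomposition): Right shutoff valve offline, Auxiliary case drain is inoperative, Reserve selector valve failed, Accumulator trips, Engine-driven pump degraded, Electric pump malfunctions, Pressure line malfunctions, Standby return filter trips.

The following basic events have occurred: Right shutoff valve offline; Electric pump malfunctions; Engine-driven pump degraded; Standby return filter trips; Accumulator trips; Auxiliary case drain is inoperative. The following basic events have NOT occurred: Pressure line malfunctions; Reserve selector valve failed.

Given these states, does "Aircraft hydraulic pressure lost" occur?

Yes

PTU path lost [AND]: Right shutoff valve offline=occurs, Auxiliary case drain is inoperative=occurs → all inputs occur → occurs.
Right circuit down [AND]: Reserve selector valve failed=not, Accumulator trips=occurs → not all inputs occur → does not occur.
Left circuit fails [AND]: PTU path lost=occurs, Right circuit down=not → not all inputs occur → does not occur.
Standby system fails [OR]: Electric pump malfunctions=occurs, Pressure line malfunctions=not → at least one input occurs → occurs.
System A lost [AND]: Engine-driven pump degraded=occurs, Standby system fails=occurs, Standby return filter trips=occurs → all inputs occur → occurs.
Aircraft hydraulic pressure lost [OR]: Left circuit fails=not, System A lost=occurs → at least one input occurs → occurs.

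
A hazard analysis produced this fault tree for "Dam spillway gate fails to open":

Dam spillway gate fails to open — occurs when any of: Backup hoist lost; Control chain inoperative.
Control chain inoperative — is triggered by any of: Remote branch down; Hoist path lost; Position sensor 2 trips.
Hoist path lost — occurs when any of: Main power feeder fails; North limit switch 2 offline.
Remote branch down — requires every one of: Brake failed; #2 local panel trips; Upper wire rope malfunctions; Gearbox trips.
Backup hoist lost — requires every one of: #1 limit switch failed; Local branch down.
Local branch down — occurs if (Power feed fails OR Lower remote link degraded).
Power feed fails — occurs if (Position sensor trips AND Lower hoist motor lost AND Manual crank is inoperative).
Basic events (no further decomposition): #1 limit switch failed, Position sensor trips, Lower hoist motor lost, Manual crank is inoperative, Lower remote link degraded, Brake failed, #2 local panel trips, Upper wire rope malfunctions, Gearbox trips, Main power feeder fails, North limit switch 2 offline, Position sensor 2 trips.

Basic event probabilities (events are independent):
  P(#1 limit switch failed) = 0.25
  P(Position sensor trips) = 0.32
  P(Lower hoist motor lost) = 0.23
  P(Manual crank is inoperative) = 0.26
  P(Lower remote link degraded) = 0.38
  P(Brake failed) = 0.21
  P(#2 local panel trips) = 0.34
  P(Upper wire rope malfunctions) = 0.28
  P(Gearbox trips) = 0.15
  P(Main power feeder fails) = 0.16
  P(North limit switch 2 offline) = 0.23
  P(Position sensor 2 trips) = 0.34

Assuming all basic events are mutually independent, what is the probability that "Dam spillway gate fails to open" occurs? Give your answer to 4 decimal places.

0.6161

P(Power feed fails) [AND] = 0.32 × 0.23 × 0.26 = 0.019136
P(Local branch down) [OR] = 1 − (1−0.019136) × (1−0.38) = 0.391864
P(Backup hoist lost) [AND] = 0.25 × 0.391864 = 0.097966
P(Remote branch down) [AND] = 0.21 × 0.34 × 0.28 × 0.15 = 0.002999
P(Hoist path lost) [OR] = 1 − (1−0.16) × (1−0.23) = 0.353200
P(Control chain inoperative) [OR] = 1 − (1−0.002999) × (1−0.353200) × (1−0.34) = 0.574392
P(Dam spillway gate fails to open) [OR] = 1 − (1−0.097966) × (1−0.574392) = 0.616087
Rounded to 4 decimal places: P(Dam spillway gate fails to open) ≈ 0.6161.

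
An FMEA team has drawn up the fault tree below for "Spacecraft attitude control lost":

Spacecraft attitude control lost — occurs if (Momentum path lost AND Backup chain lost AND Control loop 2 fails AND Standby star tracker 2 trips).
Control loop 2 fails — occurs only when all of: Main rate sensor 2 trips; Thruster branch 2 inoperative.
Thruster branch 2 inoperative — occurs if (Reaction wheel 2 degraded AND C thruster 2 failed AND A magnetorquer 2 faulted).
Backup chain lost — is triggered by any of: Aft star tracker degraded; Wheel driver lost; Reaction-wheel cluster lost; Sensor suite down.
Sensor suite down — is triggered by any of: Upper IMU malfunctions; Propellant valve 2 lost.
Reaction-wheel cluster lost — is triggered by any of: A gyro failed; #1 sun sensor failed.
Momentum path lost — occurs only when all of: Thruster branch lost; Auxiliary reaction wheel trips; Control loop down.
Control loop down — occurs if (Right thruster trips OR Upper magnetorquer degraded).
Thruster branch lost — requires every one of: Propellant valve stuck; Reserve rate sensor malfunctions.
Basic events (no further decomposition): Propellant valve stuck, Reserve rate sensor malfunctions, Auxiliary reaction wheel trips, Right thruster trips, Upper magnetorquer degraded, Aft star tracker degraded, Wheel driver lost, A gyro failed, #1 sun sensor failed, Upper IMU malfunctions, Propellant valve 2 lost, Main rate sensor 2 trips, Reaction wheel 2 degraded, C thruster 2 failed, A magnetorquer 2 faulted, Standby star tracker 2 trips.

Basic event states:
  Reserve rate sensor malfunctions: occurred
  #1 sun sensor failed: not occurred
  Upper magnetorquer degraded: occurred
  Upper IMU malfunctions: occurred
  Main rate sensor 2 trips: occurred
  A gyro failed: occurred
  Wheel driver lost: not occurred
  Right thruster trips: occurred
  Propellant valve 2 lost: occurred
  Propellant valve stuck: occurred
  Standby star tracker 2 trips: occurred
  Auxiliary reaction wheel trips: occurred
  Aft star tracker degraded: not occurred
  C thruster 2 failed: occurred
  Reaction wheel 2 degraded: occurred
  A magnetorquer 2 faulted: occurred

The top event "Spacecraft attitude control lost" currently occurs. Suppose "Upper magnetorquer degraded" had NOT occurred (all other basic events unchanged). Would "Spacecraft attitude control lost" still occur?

Yes

Counterfactual: set "Upper magnetorquer degraded" to not occurred.
Thruster branch lost [AND]: Propellant valve stuck=occurs, Reserve rate sensor malfunctions=occurs → all inputs occur → occurs.
Control loop down [OR]: Right thruster trips=occurs, Upper magnetorquer degraded=not → at least one input occurs → occurs.
Momentum path lost [AND]: Thruster branch lost=occurs, Auxiliary reaction wheel trips=occurs, Control loop down=occurs → all inputs occur → occurs.
Reaction-wheel cluster lost [OR]: A gyro failed=occurs, #1 sun sensor failed=not → at least one input occurs → occurs.
Sensor suite down [OR]: Upper IMU malfunctions=occurs, Propellant valve 2 lost=occurs → at least one input occurs → occurs.
Backup chain lost [OR]: Aft star tracker degraded=not, Wheel driver lost=not, Reaction-wheel cluster lost=occurs, Sensor suite down=occurs → at least one input occurs → occurs.
Thruster branch 2 inoperative [AND]: Reaction wheel 2 degraded=occurs, C thruster 2 failed=occurs, A magnetorquer 2 faulted=occurs → all inputs occur → occurs.
Control loop 2 fails [AND]: Main rate sensor 2 trips=occurs, Thruster branch 2 inoperative=occurs → all inputs occur → occurs.
Spacecraft attitude control lost [AND]: Momentum path lost=occurs, Backup chain lost=occurs, Control loop 2 fails=occurs, Standby star tracker 2 trips=occurs → all inputs occur → occurs.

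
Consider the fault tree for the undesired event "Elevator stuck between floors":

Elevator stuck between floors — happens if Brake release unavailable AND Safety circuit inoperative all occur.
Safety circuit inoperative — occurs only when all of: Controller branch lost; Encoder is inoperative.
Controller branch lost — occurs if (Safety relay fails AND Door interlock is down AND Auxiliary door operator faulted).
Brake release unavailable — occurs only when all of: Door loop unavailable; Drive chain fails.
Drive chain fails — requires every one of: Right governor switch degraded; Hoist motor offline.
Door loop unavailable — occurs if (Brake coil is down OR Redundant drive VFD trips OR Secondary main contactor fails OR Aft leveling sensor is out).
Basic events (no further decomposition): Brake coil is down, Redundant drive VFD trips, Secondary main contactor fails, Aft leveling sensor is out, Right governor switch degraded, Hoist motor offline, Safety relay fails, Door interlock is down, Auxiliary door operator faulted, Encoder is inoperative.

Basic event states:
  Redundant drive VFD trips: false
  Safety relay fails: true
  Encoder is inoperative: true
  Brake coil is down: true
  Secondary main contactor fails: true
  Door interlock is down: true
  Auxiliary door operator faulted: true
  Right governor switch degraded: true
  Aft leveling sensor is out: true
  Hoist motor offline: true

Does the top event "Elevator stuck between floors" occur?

Door loop unavailable [OR]: Brake coil is down=occurs, Redundant drive VFD trips=not, Secondary main contactor fails=occurs, Aft leveling sensor is out=occurs → at least one input occurs → occurs.
Drive chain fails [AND]: Right governor switch degraded=occurs, Hoist motor offline=occurs → all inputs occur → occurs.
Brake release unavailable [AND]: Door loop unavailable=occurs, Drive chain fails=occurs → all inputs occur → occurs.
Controller branch lost [AND]: Safety relay fails=occurs, Door interlock is down=occurs, Auxiliary door operator faulted=occurs → all inputs occur → occurs.
Safety circuit inoperative [AND]: Controller branch lost=occurs, Encoder is inoperative=occurs → all inputs occur → occurs.
Elevator stuck between floors [AND]: Brake release unavailable=occurs, Safety circuit inoperative=occurs → all inputs occur → occurs.

Yes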